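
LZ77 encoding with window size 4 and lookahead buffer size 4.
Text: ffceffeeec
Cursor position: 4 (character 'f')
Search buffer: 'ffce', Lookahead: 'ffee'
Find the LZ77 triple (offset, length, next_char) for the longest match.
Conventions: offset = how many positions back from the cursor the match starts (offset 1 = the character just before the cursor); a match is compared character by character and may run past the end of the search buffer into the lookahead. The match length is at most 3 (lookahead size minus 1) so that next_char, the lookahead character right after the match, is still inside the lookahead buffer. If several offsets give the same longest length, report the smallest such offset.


Try each offset into the search buffer:
  offset=1 (pos 3, char 'e'): match length 0
  offset=2 (pos 2, char 'c'): match length 0
  offset=3 (pos 1, char 'f'): match length 1
  offset=4 (pos 0, char 'f'): match length 2
Longest match has length 2 at offset 4.
next_char = character at position 4 + 2 = 6 -> 'e'

Best match: offset=4, length=2 (matching 'ff' starting at position 0)
LZ77 triple: (4, 2, 'e')


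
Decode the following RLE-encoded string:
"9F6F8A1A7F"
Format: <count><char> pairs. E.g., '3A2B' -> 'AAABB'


Expanding each <count><char> pair:
  9F -> 'FFFFFFFFF'
  6F -> 'FFFFFF'
  8A -> 'AAAAAAAA'
  1A -> 'A'
  7F -> 'FFFFFFF'

Decoded = FFFFFFFFFFFFFFFAAAAAAAAAFFFFFFF


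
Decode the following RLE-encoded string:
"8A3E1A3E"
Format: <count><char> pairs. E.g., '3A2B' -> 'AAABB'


Expanding each <count><char> pair:
  8A -> 'AAAAAAAA'
  3E -> 'EEE'
  1A -> 'A'
  3E -> 'EEE'

Decoded = AAAAAAAAEEEAEEE


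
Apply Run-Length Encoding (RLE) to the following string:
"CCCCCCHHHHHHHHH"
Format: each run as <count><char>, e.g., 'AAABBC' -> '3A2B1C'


Scanning runs left to right:
  i=0: run of 'C' x 6 -> '6C'
  i=6: run of 'H' x 9 -> '9H'

RLE = 6C9H


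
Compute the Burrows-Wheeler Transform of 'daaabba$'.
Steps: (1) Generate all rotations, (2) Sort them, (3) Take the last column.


Rotations (sorted):
  0: $daaabba -> last char: a
  1: a$daaabb -> last char: b
  2: aaabba$d -> last char: d
  3: aabba$da -> last char: a
  4: abba$daa -> last char: a
  5: ba$daaab -> last char: b
  6: bba$daaa -> last char: a
  7: daaabba$ -> last char: $


BWT = abdaaba$


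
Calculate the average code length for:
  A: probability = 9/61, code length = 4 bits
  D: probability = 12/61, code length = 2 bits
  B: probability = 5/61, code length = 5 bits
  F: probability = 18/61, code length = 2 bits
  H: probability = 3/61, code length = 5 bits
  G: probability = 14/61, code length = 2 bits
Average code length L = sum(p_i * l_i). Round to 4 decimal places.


Weighted contributions p_i * l_i:
  A: (9/61) * 4 = 36/61
  D: (12/61) * 2 = 24/61
  B: (5/61) * 5 = 25/61
  F: (18/61) * 2 = 36/61
  H: (3/61) * 5 = 15/61
  G: (14/61) * 2 = 28/61
Sum = (36 + 24 + 25 + 36 + 15 + 28)/61 = 164/61

L = 164/61 = 2.6885 bits/symbol


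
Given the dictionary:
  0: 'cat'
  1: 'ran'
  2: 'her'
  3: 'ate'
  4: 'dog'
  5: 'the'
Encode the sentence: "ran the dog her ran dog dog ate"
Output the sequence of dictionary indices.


Look up each word in the dictionary:
  'ran' -> 1
  'the' -> 5
  'dog' -> 4
  'her' -> 2
  'ran' -> 1
  'dog' -> 4
  'dog' -> 4
  'ate' -> 3

Encoded: [1, 5, 4, 2, 1, 4, 4, 3]


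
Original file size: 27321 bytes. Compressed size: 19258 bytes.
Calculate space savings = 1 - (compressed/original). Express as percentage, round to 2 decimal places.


ratio = compressed/original = 19258/27321 = 0.704879
savings = 1 - ratio = 1 - 0.704879 = 0.295121
as a percentage: 0.295121 * 100 = 29.51%

Space savings = 1 - 19258/27321 = 29.51%


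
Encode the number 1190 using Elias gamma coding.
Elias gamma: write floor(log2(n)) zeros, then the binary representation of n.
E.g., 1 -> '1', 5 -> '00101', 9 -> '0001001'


num_bits = floor(log2(1190)) + 1 = 11
leading_zeros = num_bits - 1 = 10
binary(1190) = 10010100110

Elias gamma(1190) = '0000000000' + '10010100110' = 000000000010010100110 (21 bits)


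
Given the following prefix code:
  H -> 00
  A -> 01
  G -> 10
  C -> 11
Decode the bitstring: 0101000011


Decoding step by step:
Bits 01 -> A
Bits 01 -> A
Bits 00 -> H
Bits 00 -> H
Bits 11 -> C


Decoded message: AAHHC


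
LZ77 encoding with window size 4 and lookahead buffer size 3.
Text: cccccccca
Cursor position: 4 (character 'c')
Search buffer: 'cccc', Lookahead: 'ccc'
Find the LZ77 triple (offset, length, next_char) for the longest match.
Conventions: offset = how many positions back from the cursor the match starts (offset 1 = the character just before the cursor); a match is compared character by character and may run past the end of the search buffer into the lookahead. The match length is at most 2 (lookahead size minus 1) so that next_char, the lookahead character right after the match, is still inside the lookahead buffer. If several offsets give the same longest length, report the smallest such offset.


Try each offset into the search buffer:
  offset=1 (pos 3, char 'c'): match length 2
  offset=2 (pos 2, char 'c'): match length 2
  offset=3 (pos 1, char 'c'): match length 2
  offset=4 (pos 0, char 'c'): match length 2
Longest match has length 2, found at offsets 1, 2, 3, 4; take the smallest, offset 1.
next_char = character at position 4 + 2 = 6 -> 'c'

Best match: offset=1, length=2 (matching 'cc' starting at position 3)
LZ77 triple: (1, 2, 'c')


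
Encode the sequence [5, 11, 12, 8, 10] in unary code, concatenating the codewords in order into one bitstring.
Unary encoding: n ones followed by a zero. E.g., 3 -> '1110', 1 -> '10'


Encode each number as n ones followed by a terminating 0:
  5 -> 111110 (6 bits)
  11 -> 111111111110 (12 bits)
  12 -> 1111111111110 (13 bits)
  8 -> 111111110 (9 bits)
  10 -> 11111111110 (11 bits)
Total length = 6 + 12 + 13 + 9 + 11 = 51 bits.

Unary([5, 11, 12, 8, 10]) = 111110111111111110111111111111011111111011111111110 (51 bits)


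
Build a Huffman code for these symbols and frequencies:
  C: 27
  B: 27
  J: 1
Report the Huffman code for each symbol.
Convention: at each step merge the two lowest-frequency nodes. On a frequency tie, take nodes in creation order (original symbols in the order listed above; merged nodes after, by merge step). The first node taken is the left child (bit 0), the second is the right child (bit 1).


Huffman tree construction:
Step 1: Merge J(1) + C(27) = 28
Step 2: Merge B(27) + (J+C)(28) = 55
Read each symbol's code off the tree from the root (left child = 0, right child = 1).

Codes:
  C: 11 (length 2)
  B: 0 (length 1)
  J: 10 (length 2)
Average code length: 83/55 = 1.5091 bits/symbol


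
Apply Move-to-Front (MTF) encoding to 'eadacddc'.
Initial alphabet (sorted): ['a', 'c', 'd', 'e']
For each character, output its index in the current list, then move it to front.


MTF encoding:
'e': index 3 in ['a', 'c', 'd', 'e'] -> ['e', 'a', 'c', 'd']
'a': index 1 in ['e', 'a', 'c', 'd'] -> ['a', 'e', 'c', 'd']
'd': index 3 in ['a', 'e', 'c', 'd'] -> ['d', 'a', 'e', 'c']
'a': index 1 in ['d', 'a', 'e', 'c'] -> ['a', 'd', 'e', 'c']
'c': index 3 in ['a', 'd', 'e', 'c'] -> ['c', 'a', 'd', 'e']
'd': index 2 in ['c', 'a', 'd', 'e'] -> ['d', 'c', 'a', 'e']
'd': index 0 in ['d', 'c', 'a', 'e'] -> ['d', 'c', 'a', 'e']
'c': index 1 in ['d', 'c', 'a', 'e'] -> ['c', 'd', 'a', 'e']


Output: [3, 1, 3, 1, 3, 2, 0, 1]


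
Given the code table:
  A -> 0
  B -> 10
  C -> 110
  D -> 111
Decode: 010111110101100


Decoding:
0 -> A
10 -> B
111 -> D
110 -> C
10 -> B
110 -> C
0 -> A


Result: ABDCBCA


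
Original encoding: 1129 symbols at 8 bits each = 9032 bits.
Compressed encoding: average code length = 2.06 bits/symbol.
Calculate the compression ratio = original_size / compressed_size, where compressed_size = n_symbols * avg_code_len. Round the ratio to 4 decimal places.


original_size = n_symbols * orig_bits = 1129 * 8 = 9032 bits
compressed_size = n_symbols * avg_code_len = 1129 * 2.06 = 2325.74 bits
ratio = original_size / compressed_size = 9032 / 2325.74 = 3.8835

Compression ratio = 3.8835


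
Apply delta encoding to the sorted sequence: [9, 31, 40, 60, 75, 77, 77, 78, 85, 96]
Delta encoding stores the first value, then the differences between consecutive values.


First value: 9
Deltas:
  31 - 9 = 22
  40 - 31 = 9
  60 - 40 = 20
  75 - 60 = 15
  77 - 75 = 2
  77 - 77 = 0
  78 - 77 = 1
  85 - 78 = 7
  96 - 85 = 11


Delta encoded: [9, 22, 9, 20, 15, 2, 0, 1, 7, 11]


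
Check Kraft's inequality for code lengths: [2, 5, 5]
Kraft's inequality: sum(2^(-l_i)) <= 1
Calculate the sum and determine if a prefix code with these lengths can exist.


Sum = 2^(-2) + 2^(-5) + 2^(-5)
    = 0.25 + 0.03125 + 0.03125
    = 10/32 = 0.3125
Since 0.3125 <= 1, Kraft's inequality IS satisfied.
A prefix code with these lengths CAN exist.

Kraft sum = 0.3125. Satisfied.


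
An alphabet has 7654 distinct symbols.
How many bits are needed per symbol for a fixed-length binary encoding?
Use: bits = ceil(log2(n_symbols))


log2(7654) = 12.902
Bracket: 2^12 = 4096 < 7654 <= 2^13 = 8192
So ceil(log2(7654)) = 13

bits = ceil(log2(7654)) = ceil(12.902) = 13 bits


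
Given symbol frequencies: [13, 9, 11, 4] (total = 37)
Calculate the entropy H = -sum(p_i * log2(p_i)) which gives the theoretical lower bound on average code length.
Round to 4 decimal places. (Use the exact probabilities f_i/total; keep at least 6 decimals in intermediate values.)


Per-symbol terms -p_i * log2(p_i) with p_i = f_i/37:
  p = 13/37 = 0.351351: log2(p) = -1.509014, -p*log2(p) = 0.530194
  p = 9/37 = 0.243243: log2(p) = -2.039528, -p*log2(p) = 0.496101
  p = 11/37 = 0.297297: log2(p) = -1.750022, -p*log2(p) = 0.520277
  p = 4/37 = 0.108108: log2(p) = -3.209453, -p*log2(p) = 0.346968
H = 0.530194 + 0.496101 + 0.520277 + 0.346968 = 1.893540

H = 1.8935 bits/symbol


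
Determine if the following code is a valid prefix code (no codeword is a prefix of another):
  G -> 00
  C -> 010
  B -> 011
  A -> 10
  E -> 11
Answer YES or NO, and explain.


Checking each pair (does one codeword prefix another?):
  G='00' vs C='010': no prefix
  G='00' vs B='011': no prefix
  G='00' vs A='10': no prefix
  G='00' vs E='11': no prefix
  C='010' vs G='00': no prefix
  C='010' vs B='011': no prefix
  C='010' vs A='10': no prefix
  C='010' vs E='11': no prefix
  B='011' vs G='00': no prefix
  B='011' vs C='010': no prefix
  B='011' vs A='10': no prefix
  B='011' vs E='11': no prefix
  A='10' vs G='00': no prefix
  A='10' vs C='010': no prefix
  A='10' vs B='011': no prefix
  A='10' vs E='11': no prefix
  E='11' vs G='00': no prefix
  E='11' vs C='010': no prefix
  E='11' vs B='011': no prefix
  E='11' vs A='10': no prefix
No violation found over all pairs.

YES -- this is a valid prefix code. No codeword is a prefix of any other codeword.


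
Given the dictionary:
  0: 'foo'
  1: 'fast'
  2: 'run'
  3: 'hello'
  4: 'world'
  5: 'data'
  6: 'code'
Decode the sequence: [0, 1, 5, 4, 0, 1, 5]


Look up each index in the dictionary:
  0 -> 'foo'
  1 -> 'fast'
  5 -> 'data'
  4 -> 'world'
  0 -> 'foo'
  1 -> 'fast'
  5 -> 'data'

Decoded: "foo fast data world foo fast data"


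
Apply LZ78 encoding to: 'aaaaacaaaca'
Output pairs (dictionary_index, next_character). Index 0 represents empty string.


LZ78 encoding steps:
Dictionary: {0: ''}
Step 1: w='' (idx 0), next='a' -> output (0, 'a'), add 'a' as idx 1
Step 2: w='a' (idx 1), next='a' -> output (1, 'a'), add 'aa' as idx 2
Step 3: w='aa' (idx 2), next='c' -> output (2, 'c'), add 'aac' as idx 3
Step 4: w='aa' (idx 2), next='a' -> output (2, 'a'), add 'aaa' as idx 4
Step 5: w='' (idx 0), next='c' -> output (0, 'c'), add 'c' as idx 5
Step 6: w='a' (idx 1), end of input -> output (1, '')


Encoded: [(0, 'a'), (1, 'a'), (2, 'c'), (2, 'a'), (0, 'c'), (1, '')]


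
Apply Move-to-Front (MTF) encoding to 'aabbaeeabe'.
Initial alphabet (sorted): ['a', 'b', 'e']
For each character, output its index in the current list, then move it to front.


MTF encoding:
'a': index 0 in ['a', 'b', 'e'] -> ['a', 'b', 'e']
'a': index 0 in ['a', 'b', 'e'] -> ['a', 'b', 'e']
'b': index 1 in ['a', 'b', 'e'] -> ['b', 'a', 'e']
'b': index 0 in ['b', 'a', 'e'] -> ['b', 'a', 'e']
'a': index 1 in ['b', 'a', 'e'] -> ['a', 'b', 'e']
'e': index 2 in ['a', 'b', 'e'] -> ['e', 'a', 'b']
'e': index 0 in ['e', 'a', 'b'] -> ['e', 'a', 'b']
'a': index 1 in ['e', 'a', 'b'] -> ['a', 'e', 'b']
'b': index 2 in ['a', 'e', 'b'] -> ['b', 'a', 'e']
'e': index 2 in ['b', 'a', 'e'] -> ['e', 'b', 'a']


Output: [0, 0, 1, 0, 1, 2, 0, 1, 2, 2]


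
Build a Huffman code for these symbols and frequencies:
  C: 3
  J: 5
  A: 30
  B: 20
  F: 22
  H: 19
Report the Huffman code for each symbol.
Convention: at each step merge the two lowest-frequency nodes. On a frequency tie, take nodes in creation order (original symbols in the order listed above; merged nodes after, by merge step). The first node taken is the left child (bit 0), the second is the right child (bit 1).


Huffman tree construction:
Step 1: Merge C(3) + J(5) = 8
Step 2: Merge (C+J)(8) + H(19) = 27
Step 3: Merge B(20) + F(22) = 42
Step 4: Merge ((C+J)+H)(27) + A(30) = 57
Step 5: Merge (B+F)(42) + (((C+J)+H)+A)(57) = 99
Read each symbol's code off the tree from the root (left child = 0, right child = 1).

Codes:
  C: 1000 (length 4)
  J: 1001 (length 4)
  A: 11 (length 2)
  B: 00 (length 2)
  F: 01 (length 2)
  H: 101 (length 3)
Average code length: 233/99 = 2.3535 bits/symbol


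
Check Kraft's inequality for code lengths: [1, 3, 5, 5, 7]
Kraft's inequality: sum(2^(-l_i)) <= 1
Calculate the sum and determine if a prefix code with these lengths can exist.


Sum = 2^(-1) + 2^(-3) + 2^(-5) + 2^(-5) + 2^(-7)
    = 0.5 + 0.125 + 0.03125 + 0.03125 + 0.0078125
    = 89/128 = 0.6953125
Since 0.6953125 <= 1, Kraft's inequality IS satisfied.
A prefix code with these lengths CAN exist.

Kraft sum = 0.6953125. Satisfied.


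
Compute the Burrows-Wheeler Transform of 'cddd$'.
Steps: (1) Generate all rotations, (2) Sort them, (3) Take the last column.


Rotations (sorted):
  0: $cddd -> last char: d
  1: cddd$ -> last char: $
  2: d$cdd -> last char: d
  3: dd$cd -> last char: d
  4: ddd$c -> last char: c


BWT = d$ddc


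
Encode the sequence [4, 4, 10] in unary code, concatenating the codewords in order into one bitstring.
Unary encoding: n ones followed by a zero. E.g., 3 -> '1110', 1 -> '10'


Encode each number as n ones followed by a terminating 0:
  4 -> 11110 (5 bits)
  4 -> 11110 (5 bits)
  10 -> 11111111110 (11 bits)
Total length = 5 + 5 + 11 = 21 bits.

Unary([4, 4, 10]) = 111101111011111111110 (21 bits)


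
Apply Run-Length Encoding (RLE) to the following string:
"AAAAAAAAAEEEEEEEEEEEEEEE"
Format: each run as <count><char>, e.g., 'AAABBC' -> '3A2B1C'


Scanning runs left to right:
  i=0: run of 'A' x 9 -> '9A'
  i=9: run of 'E' x 15 -> '15E'

RLE = 9A15E


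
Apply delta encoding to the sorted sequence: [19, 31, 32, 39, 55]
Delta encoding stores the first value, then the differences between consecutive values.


First value: 19
Deltas:
  31 - 19 = 12
  32 - 31 = 1
  39 - 32 = 7
  55 - 39 = 16


Delta encoded: [19, 12, 1, 7, 16]


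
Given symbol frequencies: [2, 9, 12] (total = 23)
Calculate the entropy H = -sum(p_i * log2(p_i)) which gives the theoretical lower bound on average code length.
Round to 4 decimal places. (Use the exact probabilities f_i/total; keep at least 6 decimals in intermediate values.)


Per-symbol terms -p_i * log2(p_i) with p_i = f_i/23:
  p = 2/23 = 0.086957: log2(p) = -3.523562, -p*log2(p) = 0.306397
  p = 9/23 = 0.391304: log2(p) = -1.353637, -p*log2(p) = 0.529684
  p = 12/23 = 0.521739: log2(p) = -0.938599, -p*log2(p) = 0.489704
H = 0.306397 + 0.529684 + 0.489704 = 1.325785

H = 1.3258 bits/symbol


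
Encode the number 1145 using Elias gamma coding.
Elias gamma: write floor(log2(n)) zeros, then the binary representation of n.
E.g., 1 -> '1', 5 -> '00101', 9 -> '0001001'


num_bits = floor(log2(1145)) + 1 = 11
leading_zeros = num_bits - 1 = 10
binary(1145) = 10001111001

Elias gamma(1145) = '0000000000' + '10001111001' = 000000000010001111001 (21 bits)


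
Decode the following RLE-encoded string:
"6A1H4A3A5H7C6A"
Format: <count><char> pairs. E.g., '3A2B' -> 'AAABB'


Expanding each <count><char> pair:
  6A -> 'AAAAAA'
  1H -> 'H'
  4A -> 'AAAA'
  3A -> 'AAA'
  5H -> 'HHHHH'
  7C -> 'CCCCCCC'
  6A -> 'AAAAAA'

Decoded = AAAAAAHAAAAAAAHHHHHCCCCCCCAAAAAA


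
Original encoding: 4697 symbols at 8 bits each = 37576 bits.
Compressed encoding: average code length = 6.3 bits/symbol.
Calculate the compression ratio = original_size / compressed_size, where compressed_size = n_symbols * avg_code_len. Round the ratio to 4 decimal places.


original_size = n_symbols * orig_bits = 4697 * 8 = 37576 bits
compressed_size = n_symbols * avg_code_len = 4697 * 6.3 = 29591.1 bits
ratio = original_size / compressed_size = 37576 / 29591.1 = 1.2698

Compression ratio = 1.2698


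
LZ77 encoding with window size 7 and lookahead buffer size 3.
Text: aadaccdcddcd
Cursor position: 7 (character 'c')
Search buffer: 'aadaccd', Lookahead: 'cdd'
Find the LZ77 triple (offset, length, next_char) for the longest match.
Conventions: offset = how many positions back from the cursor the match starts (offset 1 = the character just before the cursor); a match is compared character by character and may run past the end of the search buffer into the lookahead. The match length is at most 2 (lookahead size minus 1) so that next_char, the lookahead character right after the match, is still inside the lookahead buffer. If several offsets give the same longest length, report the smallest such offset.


Try each offset into the search buffer:
  offset=1 (pos 6, char 'd'): match length 0
  offset=2 (pos 5, char 'c'): match length 2
  offset=3 (pos 4, char 'c'): match length 1
  offset=4 (pos 3, char 'a'): match length 0
  offset=5 (pos 2, char 'd'): match length 0
  offset=6 (pos 1, char 'a'): match length 0
  offset=7 (pos 0, char 'a'): match length 0
Longest match has length 2 at offset 2.
next_char = character at position 7 + 2 = 9 -> 'd'

Best match: offset=2, length=2 (matching 'cd' starting at position 5)
LZ77 triple: (2, 2, 'd')


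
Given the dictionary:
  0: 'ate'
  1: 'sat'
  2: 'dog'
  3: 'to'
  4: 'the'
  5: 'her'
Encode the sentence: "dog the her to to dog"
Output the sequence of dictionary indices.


Look up each word in the dictionary:
  'dog' -> 2
  'the' -> 4
  'her' -> 5
  'to' -> 3
  'to' -> 3
  'dog' -> 2

Encoded: [2, 4, 5, 3, 3, 2]


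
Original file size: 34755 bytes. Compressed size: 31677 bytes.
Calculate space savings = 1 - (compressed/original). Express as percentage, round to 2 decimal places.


ratio = compressed/original = 31677/34755 = 0.911437
savings = 1 - ratio = 1 - 0.911437 = 0.088563
as a percentage: 0.088563 * 100 = 8.86%

Space savings = 1 - 31677/34755 = 8.86%


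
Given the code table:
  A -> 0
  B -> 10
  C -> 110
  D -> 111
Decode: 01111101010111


Decoding:
0 -> A
111 -> D
110 -> C
10 -> B
10 -> B
111 -> D


Result: ADCBBD


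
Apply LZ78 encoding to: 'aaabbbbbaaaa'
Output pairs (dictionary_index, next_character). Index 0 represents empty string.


LZ78 encoding steps:
Dictionary: {0: ''}
Step 1: w='' (idx 0), next='a' -> output (0, 'a'), add 'a' as idx 1
Step 2: w='a' (idx 1), next='a' -> output (1, 'a'), add 'aa' as idx 2
Step 3: w='' (idx 0), next='b' -> output (0, 'b'), add 'b' as idx 3
Step 4: w='b' (idx 3), next='b' -> output (3, 'b'), add 'bb' as idx 4
Step 5: w='bb' (idx 4), next='a' -> output (4, 'a'), add 'bba' as idx 5
Step 6: w='aa' (idx 2), next='a' -> output (2, 'a'), add 'aaa' as idx 6


Encoded: [(0, 'a'), (1, 'a'), (0, 'b'), (3, 'b'), (4, 'a'), (2, 'a')]


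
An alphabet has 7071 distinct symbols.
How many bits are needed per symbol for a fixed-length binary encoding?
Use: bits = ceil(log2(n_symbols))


log2(7071) = 12.7877
Bracket: 2^12 = 4096 < 7071 <= 2^13 = 8192
So ceil(log2(7071)) = 13

bits = ceil(log2(7071)) = ceil(12.7877) = 13 bits


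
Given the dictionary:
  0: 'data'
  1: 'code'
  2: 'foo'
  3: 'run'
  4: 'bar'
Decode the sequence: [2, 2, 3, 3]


Look up each index in the dictionary:
  2 -> 'foo'
  2 -> 'foo'
  3 -> 'run'
  3 -> 'run'

Decoded: "foo foo run run"


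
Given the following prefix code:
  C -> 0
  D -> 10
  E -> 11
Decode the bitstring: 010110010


Decoding step by step:
Bits 0 -> C
Bits 10 -> D
Bits 11 -> E
Bits 0 -> C
Bits 0 -> C
Bits 10 -> D


Decoded message: CDECCD


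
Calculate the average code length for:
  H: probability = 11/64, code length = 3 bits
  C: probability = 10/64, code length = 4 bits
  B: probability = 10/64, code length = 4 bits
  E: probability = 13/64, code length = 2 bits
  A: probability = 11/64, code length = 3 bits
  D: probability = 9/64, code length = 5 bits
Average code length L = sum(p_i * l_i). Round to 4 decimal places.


Weighted contributions p_i * l_i:
  H: (11/64) * 3 = 33/64
  C: (10/64) * 4 = 40/64
  B: (10/64) * 4 = 40/64
  E: (13/64) * 2 = 26/64
  A: (11/64) * 3 = 33/64
  D: (9/64) * 5 = 45/64
Sum = (33 + 40 + 40 + 26 + 33 + 45)/64 = 217/64

L = 217/64 = 3.3906 bits/symbol


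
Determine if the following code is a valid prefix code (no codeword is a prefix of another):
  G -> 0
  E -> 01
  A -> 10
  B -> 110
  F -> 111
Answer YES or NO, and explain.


Checking each pair (does one codeword prefix another?):
  G='0' vs E='01': prefix -- VIOLATION

NO -- this is NOT a valid prefix code. G (0) is a prefix of E (01).


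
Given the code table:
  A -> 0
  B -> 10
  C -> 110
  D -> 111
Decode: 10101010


Decoding:
10 -> B
10 -> B
10 -> B
10 -> B


Result: BBBB


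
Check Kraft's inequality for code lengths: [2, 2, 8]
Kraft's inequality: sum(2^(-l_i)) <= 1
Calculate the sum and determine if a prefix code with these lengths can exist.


Sum = 2^(-2) + 2^(-2) + 2^(-8)
    = 0.25 + 0.25 + 0.00390625
    = 129/256 = 0.50390625
Since 0.50390625 <= 1, Kraft's inequality IS satisfied.
A prefix code with these lengths CAN exist.

Kraft sum = 0.50390625. Satisfied.


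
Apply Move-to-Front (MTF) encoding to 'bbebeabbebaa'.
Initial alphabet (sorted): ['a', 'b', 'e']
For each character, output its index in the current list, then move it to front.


MTF encoding:
'b': index 1 in ['a', 'b', 'e'] -> ['b', 'a', 'e']
'b': index 0 in ['b', 'a', 'e'] -> ['b', 'a', 'e']
'e': index 2 in ['b', 'a', 'e'] -> ['e', 'b', 'a']
'b': index 1 in ['e', 'b', 'a'] -> ['b', 'e', 'a']
'e': index 1 in ['b', 'e', 'a'] -> ['e', 'b', 'a']
'a': index 2 in ['e', 'b', 'a'] -> ['a', 'e', 'b']
'b': index 2 in ['a', 'e', 'b'] -> ['b', 'a', 'e']
'b': index 0 in ['b', 'a', 'e'] -> ['b', 'a', 'e']
'e': index 2 in ['b', 'a', 'e'] -> ['e', 'b', 'a']
'b': index 1 in ['e', 'b', 'a'] -> ['b', 'e', 'a']
'a': index 2 in ['b', 'e', 'a'] -> ['a', 'b', 'e']
'a': index 0 in ['a', 'b', 'e'] -> ['a', 'b', 'e']


Output: [1, 0, 2, 1, 1, 2, 2, 0, 2, 1, 2, 0]


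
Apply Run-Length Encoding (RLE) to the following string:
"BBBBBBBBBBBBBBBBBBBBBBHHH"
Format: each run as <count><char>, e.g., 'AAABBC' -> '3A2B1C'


Scanning runs left to right:
  i=0: run of 'B' x 22 -> '22B'
  i=22: run of 'H' x 3 -> '3H'

RLE = 22B3H


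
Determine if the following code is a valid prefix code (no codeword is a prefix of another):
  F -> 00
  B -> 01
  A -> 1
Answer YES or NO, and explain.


Checking each pair (does one codeword prefix another?):
  F='00' vs B='01': no prefix
  F='00' vs A='1': no prefix
  B='01' vs F='00': no prefix
  B='01' vs A='1': no prefix
  A='1' vs F='00': no prefix
  A='1' vs B='01': no prefix
No violation found over all pairs.

YES -- this is a valid prefix code. No codeword is a prefix of any other codeword.


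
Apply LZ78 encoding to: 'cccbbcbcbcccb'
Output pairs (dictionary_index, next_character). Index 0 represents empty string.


LZ78 encoding steps:
Dictionary: {0: ''}
Step 1: w='' (idx 0), next='c' -> output (0, 'c'), add 'c' as idx 1
Step 2: w='c' (idx 1), next='c' -> output (1, 'c'), add 'cc' as idx 2
Step 3: w='' (idx 0), next='b' -> output (0, 'b'), add 'b' as idx 3
Step 4: w='b' (idx 3), next='c' -> output (3, 'c'), add 'bc' as idx 4
Step 5: w='bc' (idx 4), next='b' -> output (4, 'b'), add 'bcb' as idx 5
Step 6: w='cc' (idx 2), next='c' -> output (2, 'c'), add 'ccc' as idx 6
Step 7: w='b' (idx 3), end of input -> output (3, '')


Encoded: [(0, 'c'), (1, 'c'), (0, 'b'), (3, 'c'), (4, 'b'), (2, 'c'), (3, '')]


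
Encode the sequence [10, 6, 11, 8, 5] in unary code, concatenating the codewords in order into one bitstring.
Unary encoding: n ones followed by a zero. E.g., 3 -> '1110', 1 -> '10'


Encode each number as n ones followed by a terminating 0:
  10 -> 11111111110 (11 bits)
  6 -> 1111110 (7 bits)
  11 -> 111111111110 (12 bits)
  8 -> 111111110 (9 bits)
  5 -> 111110 (6 bits)
Total length = 11 + 7 + 12 + 9 + 6 = 45 bits.

Unary([10, 6, 11, 8, 5]) = 111111111101111110111111111110111111110111110 (45 bits)


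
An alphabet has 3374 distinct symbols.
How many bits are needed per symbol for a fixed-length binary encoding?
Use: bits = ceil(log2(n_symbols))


log2(3374) = 11.7202
Bracket: 2^11 = 2048 < 3374 <= 2^12 = 4096
So ceil(log2(3374)) = 12

bits = ceil(log2(3374)) = ceil(11.7202) = 12 bits


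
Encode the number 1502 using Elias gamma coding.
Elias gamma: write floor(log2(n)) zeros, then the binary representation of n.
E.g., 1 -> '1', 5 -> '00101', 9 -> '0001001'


num_bits = floor(log2(1502)) + 1 = 11
leading_zeros = num_bits - 1 = 10
binary(1502) = 10111011110

Elias gamma(1502) = '0000000000' + '10111011110' = 000000000010111011110 (21 bits)


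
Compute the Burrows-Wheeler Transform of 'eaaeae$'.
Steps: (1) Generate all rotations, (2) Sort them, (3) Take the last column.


Rotations (sorted):
  0: $eaaeae -> last char: e
  1: aaeae$e -> last char: e
  2: ae$eaae -> last char: e
  3: aeae$ea -> last char: a
  4: e$eaaea -> last char: a
  5: eaaeae$ -> last char: $
  6: eae$eaa -> last char: a


BWT = eeeaa$a


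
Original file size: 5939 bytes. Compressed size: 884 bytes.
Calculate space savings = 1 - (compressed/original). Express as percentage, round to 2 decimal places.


ratio = compressed/original = 884/5939 = 0.148847
savings = 1 - ratio = 1 - 0.148847 = 0.851153
as a percentage: 0.851153 * 100 = 85.12%

Space savings = 1 - 884/5939 = 85.12%


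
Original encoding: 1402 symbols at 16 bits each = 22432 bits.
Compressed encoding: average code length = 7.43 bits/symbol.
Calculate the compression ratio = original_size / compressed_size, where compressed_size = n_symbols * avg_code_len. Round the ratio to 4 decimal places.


original_size = n_symbols * orig_bits = 1402 * 16 = 22432 bits
compressed_size = n_symbols * avg_code_len = 1402 * 7.43 = 10416.86 bits
ratio = original_size / compressed_size = 22432 / 10416.86 = 2.1534

Compression ratio = 2.1534


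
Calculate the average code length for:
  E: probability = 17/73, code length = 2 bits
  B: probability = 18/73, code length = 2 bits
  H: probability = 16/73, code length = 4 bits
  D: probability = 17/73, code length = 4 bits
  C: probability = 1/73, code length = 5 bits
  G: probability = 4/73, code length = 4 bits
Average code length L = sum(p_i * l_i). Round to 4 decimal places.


Weighted contributions p_i * l_i:
  E: (17/73) * 2 = 34/73
  B: (18/73) * 2 = 36/73
  H: (16/73) * 4 = 64/73
  D: (17/73) * 4 = 68/73
  C: (1/73) * 5 = 5/73
  G: (4/73) * 4 = 16/73
Sum = (34 + 36 + 64 + 68 + 5 + 16)/73 = 223/73

L = 223/73 = 3.0548 bits/symbol


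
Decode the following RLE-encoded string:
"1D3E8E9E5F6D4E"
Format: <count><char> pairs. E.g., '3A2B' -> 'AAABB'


Expanding each <count><char> pair:
  1D -> 'D'
  3E -> 'EEE'
  8E -> 'EEEEEEEE'
  9E -> 'EEEEEEEEE'
  5F -> 'FFFFF'
  6D -> 'DDDDDD'
  4E -> 'EEEE'

Decoded = DEEEEEEEEEEEEEEEEEEEEFFFFFDDDDDDEEEE


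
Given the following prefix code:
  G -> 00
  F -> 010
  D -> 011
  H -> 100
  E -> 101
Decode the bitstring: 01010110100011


Decoding step by step:
Bits 010 -> F
Bits 101 -> E
Bits 101 -> E
Bits 00 -> G
Bits 011 -> D


Decoded message: FEEGD


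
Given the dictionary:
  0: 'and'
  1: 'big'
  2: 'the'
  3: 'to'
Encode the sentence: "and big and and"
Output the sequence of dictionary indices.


Look up each word in the dictionary:
  'and' -> 0
  'big' -> 1
  'and' -> 0
  'and' -> 0

Encoded: [0, 1, 0, 0]


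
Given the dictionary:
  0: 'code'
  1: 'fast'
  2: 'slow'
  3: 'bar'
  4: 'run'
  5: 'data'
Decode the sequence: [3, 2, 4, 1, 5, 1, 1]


Look up each index in the dictionary:
  3 -> 'bar'
  2 -> 'slow'
  4 -> 'run'
  1 -> 'fast'
  5 -> 'data'
  1 -> 'fast'
  1 -> 'fast'

Decoded: "bar slow run fast data fast fast"


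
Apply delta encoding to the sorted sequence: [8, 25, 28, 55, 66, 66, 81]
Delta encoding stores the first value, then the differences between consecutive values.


First value: 8
Deltas:
  25 - 8 = 17
  28 - 25 = 3
  55 - 28 = 27
  66 - 55 = 11
  66 - 66 = 0
  81 - 66 = 15


Delta encoded: [8, 17, 3, 27, 11, 0, 15]


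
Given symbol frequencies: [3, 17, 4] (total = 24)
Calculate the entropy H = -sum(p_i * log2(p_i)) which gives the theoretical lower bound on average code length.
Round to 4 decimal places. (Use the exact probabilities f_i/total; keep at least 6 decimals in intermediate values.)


Per-symbol terms -p_i * log2(p_i) with p_i = f_i/24:
  p = 3/24 = 0.125000: log2(p) = -3.000000, -p*log2(p) = 0.375000
  p = 17/24 = 0.708333: log2(p) = -0.497500, -p*log2(p) = 0.352396
  p = 4/24 = 0.166667: log2(p) = -2.584963, -p*log2(p) = 0.430827
H = 0.375000 + 0.352396 + 0.430827 = 1.158223

H = 1.1582 bits/symbol


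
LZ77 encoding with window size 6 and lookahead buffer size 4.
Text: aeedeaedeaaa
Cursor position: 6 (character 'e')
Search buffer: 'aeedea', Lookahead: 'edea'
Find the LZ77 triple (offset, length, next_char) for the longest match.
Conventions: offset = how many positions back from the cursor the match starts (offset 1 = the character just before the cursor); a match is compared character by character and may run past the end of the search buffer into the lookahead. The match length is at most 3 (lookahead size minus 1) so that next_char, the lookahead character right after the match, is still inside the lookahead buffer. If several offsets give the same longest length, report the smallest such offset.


Try each offset into the search buffer:
  offset=1 (pos 5, char 'a'): match length 0
  offset=2 (pos 4, char 'e'): match length 1
  offset=3 (pos 3, char 'd'): match length 0
  offset=4 (pos 2, char 'e'): match length 3
  offset=5 (pos 1, char 'e'): match length 1
  offset=6 (pos 0, char 'a'): match length 0
Longest match has length 3 at offset 4.
next_char = character at position 6 + 3 = 9 -> 'a'

Best match: offset=4, length=3 (matching 'ede' starting at position 2)
LZ77 triple: (4, 3, 'a')


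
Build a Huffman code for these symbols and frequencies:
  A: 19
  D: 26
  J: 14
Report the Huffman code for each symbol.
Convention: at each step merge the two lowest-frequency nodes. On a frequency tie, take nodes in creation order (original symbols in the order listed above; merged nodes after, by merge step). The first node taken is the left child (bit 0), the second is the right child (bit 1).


Huffman tree construction:
Step 1: Merge J(14) + A(19) = 33
Step 2: Merge D(26) + (J+A)(33) = 59
Read each symbol's code off the tree from the root (left child = 0, right child = 1).

Codes:
  A: 11 (length 2)
  D: 0 (length 1)
  J: 10 (length 2)
Average code length: 92/59 = 1.5593 bits/symbol


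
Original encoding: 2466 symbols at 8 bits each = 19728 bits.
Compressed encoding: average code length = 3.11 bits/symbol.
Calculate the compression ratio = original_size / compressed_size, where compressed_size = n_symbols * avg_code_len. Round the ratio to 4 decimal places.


original_size = n_symbols * orig_bits = 2466 * 8 = 19728 bits
compressed_size = n_symbols * avg_code_len = 2466 * 3.11 = 7669.26 bits
ratio = original_size / compressed_size = 19728 / 7669.26 = 2.5723

Compression ratio = 2.5723


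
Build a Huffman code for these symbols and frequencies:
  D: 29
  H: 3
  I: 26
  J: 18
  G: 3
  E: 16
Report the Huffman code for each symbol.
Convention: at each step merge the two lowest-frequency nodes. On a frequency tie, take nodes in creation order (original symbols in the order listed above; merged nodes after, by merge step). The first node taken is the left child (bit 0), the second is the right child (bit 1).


Huffman tree construction:
Step 1: Merge H(3) + G(3) = 6
Step 2: Merge (H+G)(6) + E(16) = 22
Step 3: Merge J(18) + ((H+G)+E)(22) = 40
Step 4: Merge I(26) + D(29) = 55
Step 5: Merge (J+((H+G)+E))(40) + (I+D)(55) = 95
Read each symbol's code off the tree from the root (left child = 0, right child = 1).

Codes:
  D: 11 (length 2)
  H: 0100 (length 4)
  I: 10 (length 2)
  J: 00 (length 2)
  G: 0101 (length 4)
  E: 011 (length 3)
Average code length: 218/95 = 2.2947 bits/symbol


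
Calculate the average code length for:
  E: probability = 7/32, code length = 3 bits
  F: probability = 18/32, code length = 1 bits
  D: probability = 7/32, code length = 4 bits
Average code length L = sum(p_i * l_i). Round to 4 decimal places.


Weighted contributions p_i * l_i:
  E: (7/32) * 3 = 21/32
  F: (18/32) * 1 = 18/32
  D: (7/32) * 4 = 28/32
Sum = (21 + 18 + 28)/32 = 67/32

L = 67/32 = 2.0938 bits/symbol


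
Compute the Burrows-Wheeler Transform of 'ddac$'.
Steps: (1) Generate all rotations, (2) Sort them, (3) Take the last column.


Rotations (sorted):
  0: $ddac -> last char: c
  1: ac$dd -> last char: d
  2: c$dda -> last char: a
  3: dac$d -> last char: d
  4: ddac$ -> last char: $


BWT = cdad$


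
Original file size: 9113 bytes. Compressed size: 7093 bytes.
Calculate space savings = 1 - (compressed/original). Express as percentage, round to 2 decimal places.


ratio = compressed/original = 7093/9113 = 0.778339
savings = 1 - ratio = 1 - 0.778339 = 0.221661
as a percentage: 0.221661 * 100 = 22.17%

Space savings = 1 - 7093/9113 = 22.17%


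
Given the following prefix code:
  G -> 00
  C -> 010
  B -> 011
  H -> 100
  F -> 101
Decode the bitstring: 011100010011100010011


Decoding step by step:
Bits 011 -> B
Bits 100 -> H
Bits 010 -> C
Bits 011 -> B
Bits 100 -> H
Bits 010 -> C
Bits 011 -> B


Decoded message: BHCBHCB


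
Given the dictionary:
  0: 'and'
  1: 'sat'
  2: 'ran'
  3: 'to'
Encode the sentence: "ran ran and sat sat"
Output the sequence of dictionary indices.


Look up each word in the dictionary:
  'ran' -> 2
  'ran' -> 2
  'and' -> 0
  'sat' -> 1
  'sat' -> 1

Encoded: [2, 2, 0, 1, 1]


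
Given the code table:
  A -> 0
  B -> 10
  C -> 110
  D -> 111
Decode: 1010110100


Decoding:
10 -> B
10 -> B
110 -> C
10 -> B
0 -> A


Result: BBCBA


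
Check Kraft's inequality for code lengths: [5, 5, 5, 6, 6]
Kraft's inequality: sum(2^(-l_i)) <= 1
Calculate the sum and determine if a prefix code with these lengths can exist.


Sum = 2^(-5) + 2^(-5) + 2^(-5) + 2^(-6) + 2^(-6)
    = 0.03125 + 0.03125 + 0.03125 + 0.015625 + 0.015625
    = 8/64 = 0.125
Since 0.125 <= 1, Kraft's inequality IS satisfied.
A prefix code with these lengths CAN exist.

Kraft sum = 0.125. Satisfied.


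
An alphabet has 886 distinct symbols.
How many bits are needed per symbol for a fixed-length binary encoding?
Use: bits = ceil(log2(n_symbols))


log2(886) = 9.7912
Bracket: 2^9 = 512 < 886 <= 2^10 = 1024
So ceil(log2(886)) = 10

bits = ceil(log2(886)) = ceil(9.7912) = 10 bits


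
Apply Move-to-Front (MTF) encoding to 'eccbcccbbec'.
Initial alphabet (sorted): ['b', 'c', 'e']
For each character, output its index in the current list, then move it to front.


MTF encoding:
'e': index 2 in ['b', 'c', 'e'] -> ['e', 'b', 'c']
'c': index 2 in ['e', 'b', 'c'] -> ['c', 'e', 'b']
'c': index 0 in ['c', 'e', 'b'] -> ['c', 'e', 'b']
'b': index 2 in ['c', 'e', 'b'] -> ['b', 'c', 'e']
'c': index 1 in ['b', 'c', 'e'] -> ['c', 'b', 'e']
'c': index 0 in ['c', 'b', 'e'] -> ['c', 'b', 'e']
'c': index 0 in ['c', 'b', 'e'] -> ['c', 'b', 'e']
'b': index 1 in ['c', 'b', 'e'] -> ['b', 'c', 'e']
'b': index 0 in ['b', 'c', 'e'] -> ['b', 'c', 'e']
'e': index 2 in ['b', 'c', 'e'] -> ['e', 'b', 'c']
'c': index 2 in ['e', 'b', 'c'] -> ['c', 'e', 'b']


Output: [2, 2, 0, 2, 1, 0, 0, 1, 0, 2, 2]


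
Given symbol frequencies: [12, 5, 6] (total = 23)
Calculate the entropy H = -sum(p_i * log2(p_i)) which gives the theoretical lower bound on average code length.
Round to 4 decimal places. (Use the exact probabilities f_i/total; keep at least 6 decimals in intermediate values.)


Per-symbol terms -p_i * log2(p_i) with p_i = f_i/23:
  p = 12/23 = 0.521739: log2(p) = -0.938599, -p*log2(p) = 0.489704
  p = 5/23 = 0.217391: log2(p) = -2.201634, -p*log2(p) = 0.478616
  p = 6/23 = 0.260870: log2(p) = -1.938599, -p*log2(p) = 0.505722
H = 0.489704 + 0.478616 + 0.505722 = 1.474042

H = 1.474 bits/symbol


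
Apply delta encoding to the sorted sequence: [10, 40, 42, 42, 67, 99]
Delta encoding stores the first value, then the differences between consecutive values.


First value: 10
Deltas:
  40 - 10 = 30
  42 - 40 = 2
  42 - 42 = 0
  67 - 42 = 25
  99 - 67 = 32


Delta encoded: [10, 30, 2, 0, 25, 32]


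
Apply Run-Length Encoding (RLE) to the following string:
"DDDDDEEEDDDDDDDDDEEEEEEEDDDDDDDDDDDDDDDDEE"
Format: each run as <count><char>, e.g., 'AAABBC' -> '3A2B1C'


Scanning runs left to right:
  i=0: run of 'D' x 5 -> '5D'
  i=5: run of 'E' x 3 -> '3E'
  i=8: run of 'D' x 9 -> '9D'
  i=17: run of 'E' x 7 -> '7E'
  i=24: run of 'D' x 16 -> '16D'
  i=40: run of 'E' x 2 -> '2E'

RLE = 5D3E9D7E16D2E


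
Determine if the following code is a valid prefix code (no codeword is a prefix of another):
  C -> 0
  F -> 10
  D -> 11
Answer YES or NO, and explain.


Checking each pair (does one codeword prefix another?):
  C='0' vs F='10': no prefix
  C='0' vs D='11': no prefix
  F='10' vs C='0': no prefix
  F='10' vs D='11': no prefix
  D='11' vs C='0': no prefix
  D='11' vs F='10': no prefix
No violation found over all pairs.

YES -- this is a valid prefix code. No codeword is a prefix of any other codeword.


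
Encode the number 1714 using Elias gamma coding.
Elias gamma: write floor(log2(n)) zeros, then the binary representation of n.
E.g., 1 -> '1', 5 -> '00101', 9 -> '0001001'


num_bits = floor(log2(1714)) + 1 = 11
leading_zeros = num_bits - 1 = 10
binary(1714) = 11010110010

Elias gamma(1714) = '0000000000' + '11010110010' = 000000000011010110010 (21 bits)


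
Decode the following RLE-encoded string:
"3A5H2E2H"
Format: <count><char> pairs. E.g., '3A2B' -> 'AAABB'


Expanding each <count><char> pair:
  3A -> 'AAA'
  5H -> 'HHHHH'
  2E -> 'EE'
  2H -> 'HH'

Decoded = AAAHHHHHEEHH


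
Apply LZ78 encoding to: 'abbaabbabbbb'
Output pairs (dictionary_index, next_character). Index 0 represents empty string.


LZ78 encoding steps:
Dictionary: {0: ''}
Step 1: w='' (idx 0), next='a' -> output (0, 'a'), add 'a' as idx 1
Step 2: w='' (idx 0), next='b' -> output (0, 'b'), add 'b' as idx 2
Step 3: w='b' (idx 2), next='a' -> output (2, 'a'), add 'ba' as idx 3
Step 4: w='a' (idx 1), next='b' -> output (1, 'b'), add 'ab' as idx 4
Step 5: w='ba' (idx 3), next='b' -> output (3, 'b'), add 'bab' as idx 5
Step 6: w='b' (idx 2), next='b' -> output (2, 'b'), add 'bb' as idx 6
Step 7: w='b' (idx 2), end of input -> output (2, '')


Encoded: [(0, 'a'), (0, 'b'), (2, 'a'), (1, 'b'), (3, 'b'), (2, 'b'), (2, '')]


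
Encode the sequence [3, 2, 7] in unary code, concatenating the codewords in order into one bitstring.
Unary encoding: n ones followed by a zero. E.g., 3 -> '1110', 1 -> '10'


Encode each number as n ones followed by a terminating 0:
  3 -> 1110 (4 bits)
  2 -> 110 (3 bits)
  7 -> 11111110 (8 bits)
Total length = 4 + 3 + 8 = 15 bits.

Unary([3, 2, 7]) = 111011011111110 (15 bits)


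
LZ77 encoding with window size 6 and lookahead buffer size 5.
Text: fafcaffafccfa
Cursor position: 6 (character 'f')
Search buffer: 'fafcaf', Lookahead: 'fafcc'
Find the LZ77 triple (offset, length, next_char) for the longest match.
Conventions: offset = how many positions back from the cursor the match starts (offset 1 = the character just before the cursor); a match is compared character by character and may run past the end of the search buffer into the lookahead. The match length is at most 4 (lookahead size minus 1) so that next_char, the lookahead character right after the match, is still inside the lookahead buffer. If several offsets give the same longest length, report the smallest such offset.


Try each offset into the search buffer:
  offset=1 (pos 5, char 'f'): match length 1
  offset=2 (pos 4, char 'a'): match length 0
  offset=3 (pos 3, char 'c'): match length 0
  offset=4 (pos 2, char 'f'): match length 1
  offset=5 (pos 1, char 'a'): match length 0
  offset=6 (pos 0, char 'f'): match length 4
Longest match has length 4 at offset 6.
next_char = character at position 6 + 4 = 10 -> 'c'

Best match: offset=6, length=4 (matching 'fafc' starting at position 0)
LZ77 triple: (6, 4, 'c')
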